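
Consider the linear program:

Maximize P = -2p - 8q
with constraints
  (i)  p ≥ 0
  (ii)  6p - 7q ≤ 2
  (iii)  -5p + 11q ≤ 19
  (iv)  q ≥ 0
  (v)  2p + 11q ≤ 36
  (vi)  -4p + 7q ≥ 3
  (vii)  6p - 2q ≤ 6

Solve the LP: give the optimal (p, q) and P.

p = 0, q = 3/7, maximum P = -24/7

Extreme points and P = -2p - 8q:
  (0, 19/11) → P = -152/11
  (0, 3/7) → P = -24/7
  (13/7, 18/7) → P = -170/7
  (24/17, 21/17) → P = -216/17

At the optimal vertex, p = 0 and -4p + 7q = 3.
Solving simultaneously gives p = 0, q = 3/7.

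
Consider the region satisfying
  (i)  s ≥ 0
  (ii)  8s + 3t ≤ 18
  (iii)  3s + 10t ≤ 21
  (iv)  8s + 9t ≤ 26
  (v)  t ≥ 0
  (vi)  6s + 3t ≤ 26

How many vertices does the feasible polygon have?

Pairwise boundary intersections that survive every other constraint:
  (0, 21/10)
  (0, 0)
  (7/4, 4/3)
  (9/4, 0)
  (71/53, 90/53)

5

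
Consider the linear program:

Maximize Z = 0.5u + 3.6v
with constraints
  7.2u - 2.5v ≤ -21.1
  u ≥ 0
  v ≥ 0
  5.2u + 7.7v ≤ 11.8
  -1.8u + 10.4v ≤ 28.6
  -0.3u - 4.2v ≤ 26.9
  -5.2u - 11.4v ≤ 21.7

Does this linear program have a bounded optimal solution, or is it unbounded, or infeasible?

The boundaries 7.2u - 2.5v = -21.1 and v = 0 meet at (-211/72, 0), but that point violates u ≥ 0. Every candidate vertex is excluded by some other constraint, so the feasible region is empty.

infeasible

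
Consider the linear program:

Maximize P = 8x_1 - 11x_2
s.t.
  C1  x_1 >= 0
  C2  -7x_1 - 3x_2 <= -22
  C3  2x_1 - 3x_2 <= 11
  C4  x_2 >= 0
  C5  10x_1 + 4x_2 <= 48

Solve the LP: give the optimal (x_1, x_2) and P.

Corner points and P = 8x_1 - 11x_2:
  (0, 22/3) → P = -242/3
  (0, 12) → P = -132
  (22/7, 0) → P = 176/7
  (24/5, 0) → P = 192/5

x_1 = 24/5, x_2 = 0, maximum P = 192/5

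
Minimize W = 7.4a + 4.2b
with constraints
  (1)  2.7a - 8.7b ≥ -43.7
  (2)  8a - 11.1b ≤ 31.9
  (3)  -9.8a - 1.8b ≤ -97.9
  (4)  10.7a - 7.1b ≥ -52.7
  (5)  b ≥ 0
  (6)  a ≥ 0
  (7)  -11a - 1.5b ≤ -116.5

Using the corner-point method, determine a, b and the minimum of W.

Extreme points and W = 7.4a + 4.2b:
  (25420/1321, 43573/3963) → W = 1245551/6605
  (1264/133, 3181/399) → W = 13807/133
  (10, 13/3) → W = 461/5

The binding constraints are 8a - 11.1b = 31.9 and -11a - 1.5b = -116.5.
Solving simultaneously gives a = 10, b = 13/3.

a = 10, b = 13/3, minimum W = 461/5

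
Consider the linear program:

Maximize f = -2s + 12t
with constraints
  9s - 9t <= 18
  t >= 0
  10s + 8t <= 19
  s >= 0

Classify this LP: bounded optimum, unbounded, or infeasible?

bounded optimum

Corner points and f = -2s + 12t:
  (19/10, 0) → f = -19/5
  (0, 0) → f = 0
  (0, 19/8) → f = 57/2
The feasible region has finitely many vertices and no improving ray; the maximum is 57/2 at (0, 19/8).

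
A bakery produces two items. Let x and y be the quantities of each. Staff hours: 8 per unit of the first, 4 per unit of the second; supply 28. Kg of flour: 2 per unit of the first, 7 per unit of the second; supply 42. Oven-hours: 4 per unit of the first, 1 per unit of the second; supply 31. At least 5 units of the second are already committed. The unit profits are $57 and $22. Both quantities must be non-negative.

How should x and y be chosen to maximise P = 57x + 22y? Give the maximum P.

x = 1, y = 5, maximum P = 167

Feasible corners and P = 57x + 22y:
  (0, 6) → P = 132
  (0, 5) → P = 110
  (7/12, 35/6) → P = 1939/12
  (1, 5) → P = 167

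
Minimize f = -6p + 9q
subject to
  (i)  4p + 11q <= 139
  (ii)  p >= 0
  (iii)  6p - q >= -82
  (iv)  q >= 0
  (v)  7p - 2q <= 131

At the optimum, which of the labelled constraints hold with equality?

Corner points and f = -6p + 9q:
  (0, 139/11) → f = 1251/11
  (1719/85, 449/85) → f = -369/5
  (0, 0) → f = 0
  (131/7, 0) → f = -786/7

The minimum is at (131/7, 0). Substituting into each constraint, equality holds for (iv) and (v); the remaining constraints have slack.

(iv) and (v)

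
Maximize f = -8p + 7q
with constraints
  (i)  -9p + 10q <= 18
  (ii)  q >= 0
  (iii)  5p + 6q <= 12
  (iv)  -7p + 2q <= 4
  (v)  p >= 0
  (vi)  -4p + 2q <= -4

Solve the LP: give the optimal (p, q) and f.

Extreme points and f = -8p + 7q:
  (12/5, 0) → f = -96/5
  (1, 0) → f = -8
  (24/17, 14/17) → f = -94/17

p = 24/17, q = 14/17, maximum f = -94/17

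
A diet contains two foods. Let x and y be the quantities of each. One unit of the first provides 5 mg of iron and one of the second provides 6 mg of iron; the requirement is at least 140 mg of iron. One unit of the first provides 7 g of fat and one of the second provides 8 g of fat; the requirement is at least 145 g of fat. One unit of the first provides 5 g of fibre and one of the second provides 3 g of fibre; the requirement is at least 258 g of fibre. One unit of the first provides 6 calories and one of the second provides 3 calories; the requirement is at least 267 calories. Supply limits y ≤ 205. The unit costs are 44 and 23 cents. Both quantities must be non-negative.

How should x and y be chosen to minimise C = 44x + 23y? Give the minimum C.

x = 9, y = 71, minimum C = 2029

Extreme points and C = 44x + 23y:
  (0, 89) → C = 2047
  (0, 205) → C = 4715
  (258/5, 0) → C = 11352/5
  (9, 71) → C = 2029
The feasible region is unbounded (it extends along (1, 0)), but C strictly increases along every unbounded feasible direction, so there is no improving ray and the minimum is attained at a vertex.

The optimum lies where 5x + 3y = 258 and 6x + 3y = 267.
Solving simultaneously gives x = 9, y = 71.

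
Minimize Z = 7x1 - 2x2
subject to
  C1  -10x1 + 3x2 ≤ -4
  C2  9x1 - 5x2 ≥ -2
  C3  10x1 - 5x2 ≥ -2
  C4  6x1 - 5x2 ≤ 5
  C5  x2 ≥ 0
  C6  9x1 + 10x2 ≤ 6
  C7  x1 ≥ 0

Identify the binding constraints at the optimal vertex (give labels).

Vertices and Z = 7x1 - 2x2:
  (2/5, 0) → Z = 14/5
  (58/127, 24/127) → Z = 358/127
  (2/3, 0) → Z = 14/3

The minimum is at (2/5, 0). Substituting into each constraint, equality holds for C1 and C5; the remaining constraints have slack.

C1 and C5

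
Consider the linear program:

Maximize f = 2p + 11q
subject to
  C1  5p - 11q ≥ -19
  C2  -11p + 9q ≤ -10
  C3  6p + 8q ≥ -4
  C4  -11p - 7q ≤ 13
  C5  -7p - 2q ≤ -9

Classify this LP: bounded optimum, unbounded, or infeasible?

unbounded

From the feasible point (281/76, 259/76), moving in the direction (11, 5) keeps every constraint satisfied while f increases without bound.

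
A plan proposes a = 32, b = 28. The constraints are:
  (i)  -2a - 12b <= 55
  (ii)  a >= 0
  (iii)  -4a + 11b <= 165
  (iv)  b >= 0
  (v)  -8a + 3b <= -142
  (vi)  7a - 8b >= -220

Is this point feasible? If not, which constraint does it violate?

Constraint (iii): -4a + 11b = 180, which is not ≤ 165. All other constraints are satisfied.

not feasible — violates (iii)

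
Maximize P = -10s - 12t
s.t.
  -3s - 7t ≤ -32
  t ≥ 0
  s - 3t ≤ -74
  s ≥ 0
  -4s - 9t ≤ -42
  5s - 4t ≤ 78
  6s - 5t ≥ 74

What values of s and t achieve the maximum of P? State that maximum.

s = 592/13, t = 518/13, maximum P = -12136/13

Corner points and P = -10s - 12t:
  (530/11, 448/11) → P = -10676/11
  (592/13, 518/13) → P = -12136/13
  (94, 98) → P = -2116

The binding constraints are s - 3t = -74 and 6s - 5t = 74.
Solving simultaneously gives s = 592/13, t = 518/13.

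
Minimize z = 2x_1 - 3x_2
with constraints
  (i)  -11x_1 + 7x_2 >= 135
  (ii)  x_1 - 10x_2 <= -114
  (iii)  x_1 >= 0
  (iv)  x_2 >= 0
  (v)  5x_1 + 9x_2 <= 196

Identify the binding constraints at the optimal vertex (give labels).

(iii) and (v)

Feasible corners and z = 2x_1 - 3x_2:
  (0, 135/7) → z = -405/7
  (157/134, 2831/134) → z = -8179/134
  (0, 196/9) → z = -196/3

The minimum is at (0, 196/9). Substituting into each constraint, equality holds for (iii) and (v); the remaining constraints have slack.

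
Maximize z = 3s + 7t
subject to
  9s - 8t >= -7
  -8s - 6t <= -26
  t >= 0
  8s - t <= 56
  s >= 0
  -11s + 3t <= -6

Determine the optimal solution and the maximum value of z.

Extreme points and z = 3s + 7t:
  (83/59, 145/59) → z = 1264/59
  (91/11, 112/11) → z = 1057/11
  (13/4, 0) → z = 39/4
  (7, 0) → z = 21

The optimum lies where 9s - 8t = -7 and 8s - t = 56.
Solving simultaneously gives s = 91/11, t = 112/11.

s = 91/11, t = 112/11, maximum z = 1057/11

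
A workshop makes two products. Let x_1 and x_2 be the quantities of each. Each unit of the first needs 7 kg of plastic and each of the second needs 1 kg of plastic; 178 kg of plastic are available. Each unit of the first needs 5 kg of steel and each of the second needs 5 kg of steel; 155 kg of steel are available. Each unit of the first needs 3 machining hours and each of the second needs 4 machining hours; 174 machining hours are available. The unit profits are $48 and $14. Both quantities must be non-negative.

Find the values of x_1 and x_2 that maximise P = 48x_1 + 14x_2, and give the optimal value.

Extreme points and P = 48x_1 + 14x_2:
  (0, 0) → P = 0
  (0, 31) → P = 434
  (178/7, 0) → P = 8544/7
  (49/2, 13/2) → P = 1267

The optimum lies where 7x_1 + x_2 = 178 and 5x_1 + 5x_2 = 155.
Solving simultaneously gives x_1 = 49/2, x_2 = 13/2.

x_1 = 49/2, x_2 = 13/2, maximum P = 1267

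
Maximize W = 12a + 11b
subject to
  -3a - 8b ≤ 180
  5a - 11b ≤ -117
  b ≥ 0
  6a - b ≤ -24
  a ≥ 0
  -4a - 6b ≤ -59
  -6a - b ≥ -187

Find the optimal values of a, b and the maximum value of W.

a = 0, b = 187, maximum W = 2057

Extreme points and W = 12a + 11b:
  (0, 24) → W = 264
  (163/12, 211/2) → W = 2647/2
  (0, 187) → W = 2057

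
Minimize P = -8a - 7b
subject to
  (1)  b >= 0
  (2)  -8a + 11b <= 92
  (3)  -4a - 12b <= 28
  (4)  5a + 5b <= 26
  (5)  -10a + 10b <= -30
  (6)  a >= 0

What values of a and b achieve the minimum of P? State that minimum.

Extreme points and P = -8a - 7b:
  (26/5, 0) → P = -208/5
  (3, 0) → P = -24
  (41/10, 11/10) → P = -81/2

The binding constraints are b = 0 and 5a + 5b = 26.
Solving simultaneously gives a = 26/5, b = 0.

a = 26/5, b = 0, minimum P = -208/5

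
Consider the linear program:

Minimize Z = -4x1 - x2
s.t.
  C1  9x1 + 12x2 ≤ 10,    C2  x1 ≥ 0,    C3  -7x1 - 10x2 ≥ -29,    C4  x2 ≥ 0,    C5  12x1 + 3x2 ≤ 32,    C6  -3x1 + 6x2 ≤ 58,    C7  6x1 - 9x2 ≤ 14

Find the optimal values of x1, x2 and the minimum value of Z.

Corner points and Z = -4x1 - x2:
  (0, 5/6) → Z = -5/6
  (10/9, 0) → Z = -40/9
  (0, 0) → Z = 0

At the optimal vertex, 9x1 + 12x2 = 10 and x2 = 0.
Solving simultaneously gives x1 = 10/9, x2 = 0.

x1 = 10/9, x2 = 0, minimum Z = -40/9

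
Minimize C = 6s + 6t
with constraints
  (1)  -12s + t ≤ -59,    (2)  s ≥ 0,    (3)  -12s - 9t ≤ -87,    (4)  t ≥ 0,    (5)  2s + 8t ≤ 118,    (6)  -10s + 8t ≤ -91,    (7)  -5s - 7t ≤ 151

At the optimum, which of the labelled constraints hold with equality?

Feasible corners and C = 6s + 6t:
  (59, 0) → C = 354
  (91/10, 0) → C = 273/5
  (209/12, 499/48) → C = 1335/8

The minimum is at (91/10, 0). Substituting into each constraint, equality holds for (4) and (6); the remaining constraints have slack.

(4) and (6)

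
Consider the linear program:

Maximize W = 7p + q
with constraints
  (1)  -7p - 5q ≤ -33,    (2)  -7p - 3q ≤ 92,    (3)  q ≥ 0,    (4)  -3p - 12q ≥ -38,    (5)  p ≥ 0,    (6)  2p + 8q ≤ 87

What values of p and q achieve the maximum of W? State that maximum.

p = 38/3, q = 0, maximum W = 266/3

Extreme points and W = 7p + q:
  (33/7, 0) → W = 33
  (206/69, 167/69) → W = 1609/69
  (38/3, 0) → W = 266/3

The binding constraints are q = 0 and -3p - 12q = -38.
Solving simultaneously gives p = 38/3, q = 0.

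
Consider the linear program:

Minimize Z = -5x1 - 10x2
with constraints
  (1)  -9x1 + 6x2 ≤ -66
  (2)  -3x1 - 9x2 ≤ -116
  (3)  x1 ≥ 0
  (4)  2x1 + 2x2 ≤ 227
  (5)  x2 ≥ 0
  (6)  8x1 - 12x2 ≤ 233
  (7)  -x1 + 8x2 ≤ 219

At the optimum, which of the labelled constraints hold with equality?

Feasible corners and Z = -5x1 - 10x2:
  (430/33, 94/11) → Z = -4970/33
  (307/11, 679/22) → Z = -4930/11
  (1163/36, 229/108) → Z = -19735/108
  (319/4, 135/4) → Z = -2945/4
  (689/9, 665/18) → Z = -6770/9

The minimum is at (689/9, 665/18). Substituting into each constraint, equality holds for (4) and (7); the remaining constraints have slack.

(4) and (7)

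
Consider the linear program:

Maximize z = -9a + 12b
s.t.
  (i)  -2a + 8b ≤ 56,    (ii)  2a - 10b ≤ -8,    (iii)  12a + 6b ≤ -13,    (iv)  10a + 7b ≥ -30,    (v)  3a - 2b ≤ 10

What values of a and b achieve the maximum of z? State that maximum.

a = -316/47, b = 250/47, maximum z = 5844/47

Feasible corners and z = -9a + 12b:
  (-110/27, 323/54) → z = 976/9
  (-316/47, 250/47) → z = 5844/47
  (-89/66, 35/66) → z = 37/2
  (-178/57, 10/57) → z = 574/19

The binding constraints are -2a + 8b = 56 and 10a + 7b = -30.
Solving simultaneously gives a = -316/47, b = 250/47.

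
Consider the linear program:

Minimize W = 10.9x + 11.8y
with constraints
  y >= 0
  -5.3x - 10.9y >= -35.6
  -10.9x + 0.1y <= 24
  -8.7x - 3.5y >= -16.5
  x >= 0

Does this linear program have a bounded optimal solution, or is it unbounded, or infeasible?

bounded optimum

Extreme points and W = 10.9x + 11.8y:
  (55/29, 0) → W = 1199/58
  (0, 0) → W = 0
  (5525/7628, 22227/7628) → W = 3225011/76280
  (0, 356/109) → W = 21004/545
The feasible region has finitely many vertices and no improving ray; the minimum is 0 at (0, 0).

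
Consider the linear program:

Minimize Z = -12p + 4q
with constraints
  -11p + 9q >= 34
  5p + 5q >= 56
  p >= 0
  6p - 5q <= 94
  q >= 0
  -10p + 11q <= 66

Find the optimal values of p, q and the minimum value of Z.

p = 220/31, q = 386/31, minimum Z = -1096/31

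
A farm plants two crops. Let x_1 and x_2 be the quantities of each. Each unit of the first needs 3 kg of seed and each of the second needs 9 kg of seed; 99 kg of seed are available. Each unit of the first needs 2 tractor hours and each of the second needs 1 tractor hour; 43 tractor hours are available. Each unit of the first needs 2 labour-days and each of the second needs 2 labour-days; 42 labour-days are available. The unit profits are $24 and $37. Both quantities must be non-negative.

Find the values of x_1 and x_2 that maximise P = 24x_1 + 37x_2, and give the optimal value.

x_1 = 15, x_2 = 6, maximum P = 582

The optimum lies where 3x_1 + 9x_2 = 99 and 2x_1 + 2x_2 = 42.
Solving simultaneously gives x_1 = 15, x_2 = 6.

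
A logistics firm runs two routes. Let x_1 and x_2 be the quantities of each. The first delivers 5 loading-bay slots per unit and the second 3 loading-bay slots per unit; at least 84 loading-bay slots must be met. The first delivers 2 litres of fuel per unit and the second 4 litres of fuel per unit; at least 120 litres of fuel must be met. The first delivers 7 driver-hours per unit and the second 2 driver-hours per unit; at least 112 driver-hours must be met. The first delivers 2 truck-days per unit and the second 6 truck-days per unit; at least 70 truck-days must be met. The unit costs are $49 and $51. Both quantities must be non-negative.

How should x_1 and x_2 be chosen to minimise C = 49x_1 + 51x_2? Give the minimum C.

x_1 = 26/3, x_2 = 77/3, minimum C = 5201/3

Extreme points and C = 49x_1 + 51x_2:
  (0, 56) → C = 2856
  (60, 0) → C = 2940
  (26/3, 77/3) → C = 5201/3
The feasible region is unbounded (it extends along (0, 1), (1, 0)), but C strictly increases along every unbounded feasible direction, so there is no improving ray and the minimum is attained at a vertex.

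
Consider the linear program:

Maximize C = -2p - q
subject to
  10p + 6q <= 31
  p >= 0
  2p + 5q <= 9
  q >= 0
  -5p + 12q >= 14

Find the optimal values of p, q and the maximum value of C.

Feasible corners and C = -2p - q:
  (0, 9/5) → C = -9/5
  (0, 7/6) → C = -7/6
  (38/49, 73/49) → C = -149/49

p = 0, q = 7/6, maximum C = -7/6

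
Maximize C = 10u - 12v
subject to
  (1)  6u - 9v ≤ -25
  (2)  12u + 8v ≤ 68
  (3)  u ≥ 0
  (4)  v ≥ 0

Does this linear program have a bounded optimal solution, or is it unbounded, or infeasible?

bounded optimum

Vertices and C = 10u - 12v:
  (103/39, 59/13) → C = -1094/39
  (0, 25/9) → C = -100/3
  (0, 17/2) → C = -102
The feasible region has finitely many vertices and no improving ray; the maximum is -1094/39 at (103/39, 59/13).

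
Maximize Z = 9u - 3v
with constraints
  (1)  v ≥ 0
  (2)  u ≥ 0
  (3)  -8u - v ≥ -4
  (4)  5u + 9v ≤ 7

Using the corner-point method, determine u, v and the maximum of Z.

Corner points and Z = 9u - 3v:
  (0, 0) → Z = 0
  (1/2, 0) → Z = 9/2
  (0, 7/9) → Z = -7/3
  (29/67, 36/67) → Z = 153/67

The binding constraints are v = 0 and -8u - v = -4.
Solving simultaneously gives u = 1/2, v = 0.

u = 1/2, v = 0, maximum Z = 9/2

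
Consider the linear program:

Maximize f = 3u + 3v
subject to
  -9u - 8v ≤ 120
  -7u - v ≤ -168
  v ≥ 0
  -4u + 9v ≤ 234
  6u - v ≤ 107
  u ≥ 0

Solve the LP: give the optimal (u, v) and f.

u = 1197/50, v = 916/25, maximum f = 9087/50

At the optimal vertex, -4u + 9v = 234 and 6u - v = 107.
Solving simultaneously gives u = 1197/50, v = 916/25.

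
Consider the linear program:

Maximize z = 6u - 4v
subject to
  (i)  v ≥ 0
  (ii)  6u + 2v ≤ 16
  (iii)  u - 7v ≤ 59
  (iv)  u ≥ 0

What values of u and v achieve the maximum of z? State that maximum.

u = 8/3, v = 0, maximum z = 16

Extreme points and z = 6u - 4v:
  (8/3, 0) → z = 16
  (0, 0) → z = 0
  (0, 8) → z = -32

At the optimal vertex, v = 0 and 6u + 2v = 16.
Solving simultaneously gives u = 8/3, v = 0.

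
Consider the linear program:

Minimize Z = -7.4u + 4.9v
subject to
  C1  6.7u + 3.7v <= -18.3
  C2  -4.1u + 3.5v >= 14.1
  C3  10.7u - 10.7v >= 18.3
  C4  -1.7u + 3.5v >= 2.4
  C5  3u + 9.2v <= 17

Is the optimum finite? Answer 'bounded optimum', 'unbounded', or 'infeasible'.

infeasible

The boundaries 6.7u + 3.7v = -18.3 and -4.1u + 3.5v = 14.1 meet at (-5811/1931, 972/1931), but that point violates 10.7u - 10.7v ≥ 18.3. Every candidate vertex is excluded by some other constraint, so the feasible region is empty.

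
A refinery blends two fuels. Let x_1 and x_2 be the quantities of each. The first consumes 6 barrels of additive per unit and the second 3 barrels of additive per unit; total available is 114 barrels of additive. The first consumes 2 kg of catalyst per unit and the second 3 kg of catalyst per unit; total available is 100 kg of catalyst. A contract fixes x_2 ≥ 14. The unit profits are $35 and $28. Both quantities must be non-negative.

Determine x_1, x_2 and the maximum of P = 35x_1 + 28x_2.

x_1 = 7/2, x_2 = 31, maximum P = 1981/2

Feasible corners and P = 35x_1 + 28x_2:
  (0, 100/3) → P = 2800/3
  (0, 14) → P = 392
  (7/2, 31) → P = 1981/2
  (12, 14) → P = 812

At the optimal vertex, 6x_1 + 3x_2 = 114 and 2x_1 + 3x_2 = 100.
Solving simultaneously gives x_1 = 7/2, x_2 = 31.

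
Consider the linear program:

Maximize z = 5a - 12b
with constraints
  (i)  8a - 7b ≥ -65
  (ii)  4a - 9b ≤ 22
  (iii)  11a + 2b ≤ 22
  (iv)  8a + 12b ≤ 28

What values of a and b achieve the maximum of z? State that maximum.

a = -739/44, b = -109/11, maximum z = 1537/44

At the optimal vertex, 8a - 7b = -65 and 4a - 9b = 22.
Solving simultaneously gives a = -739/44, b = -109/11.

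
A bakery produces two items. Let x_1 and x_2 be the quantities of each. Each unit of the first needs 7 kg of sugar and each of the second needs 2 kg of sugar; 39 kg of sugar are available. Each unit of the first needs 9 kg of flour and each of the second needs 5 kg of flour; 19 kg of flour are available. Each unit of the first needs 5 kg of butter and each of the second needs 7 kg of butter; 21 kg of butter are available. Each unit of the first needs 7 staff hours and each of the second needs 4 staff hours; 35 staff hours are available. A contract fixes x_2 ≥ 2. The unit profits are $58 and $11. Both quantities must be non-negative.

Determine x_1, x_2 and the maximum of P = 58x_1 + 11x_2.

x_1 = 1, x_2 = 2, maximum P = 80

Corner points and P = 58x_1 + 11x_2:
  (0, 3) → P = 33
  (0, 2) → P = 22
  (14/19, 47/19) → P = 1329/19
  (1, 2) → P = 80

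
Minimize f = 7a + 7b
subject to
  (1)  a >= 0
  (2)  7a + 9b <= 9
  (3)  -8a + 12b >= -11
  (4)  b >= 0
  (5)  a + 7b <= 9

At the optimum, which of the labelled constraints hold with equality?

Feasible corners and f = 7a + 7b:
  (0, 1) → f = 7
  (0, 0) → f = 0
  (9/7, 0) → f = 9

The minimum is at (0, 0). Substituting into each constraint, equality holds for (1) and (4); the remaining constraints have slack.

(1) and (4)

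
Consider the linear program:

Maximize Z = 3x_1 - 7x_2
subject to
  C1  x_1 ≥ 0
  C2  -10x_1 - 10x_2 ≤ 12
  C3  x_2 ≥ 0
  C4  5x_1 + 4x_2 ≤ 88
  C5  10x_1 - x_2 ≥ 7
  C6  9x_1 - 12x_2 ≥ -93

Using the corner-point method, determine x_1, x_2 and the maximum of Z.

x_1 = 88/5, x_2 = 0, maximum Z = 264/5

Feasible corners and Z = 3x_1 - 7x_2:
  (88/5, 0) → Z = 264/5
  (7/10, 0) → Z = 21/10
  (57/8, 419/32) → Z = -2249/32
  (59/37, 331/37) → Z = -2140/37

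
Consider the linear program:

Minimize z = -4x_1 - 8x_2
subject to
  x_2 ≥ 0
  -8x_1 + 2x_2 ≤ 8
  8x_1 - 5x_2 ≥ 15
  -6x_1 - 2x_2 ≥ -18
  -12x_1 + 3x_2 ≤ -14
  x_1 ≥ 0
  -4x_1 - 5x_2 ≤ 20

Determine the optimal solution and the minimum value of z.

x_1 = 60/23, x_2 = 27/23, minimum z = -456/23

Feasible corners and z = -4x_1 - 8x_2:
  (15/8, 0) → z = -15/2
  (3, 0) → z = -12
  (60/23, 27/23) → z = -456/23

At the optimal vertex, 8x_1 - 5x_2 = 15 and -6x_1 - 2x_2 = -18.
Solving simultaneously gives x_1 = 60/23, x_2 = 27/23.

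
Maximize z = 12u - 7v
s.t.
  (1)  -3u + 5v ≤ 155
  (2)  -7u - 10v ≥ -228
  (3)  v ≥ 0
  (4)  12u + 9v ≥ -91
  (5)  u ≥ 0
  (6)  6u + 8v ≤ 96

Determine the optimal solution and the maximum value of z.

u = 16, v = 0, maximum z = 192

Corner points and z = 12u - 7v:
  (0, 0) → z = 0
  (16, 0) → z = 192
  (0, 12) → z = -84

The binding constraints are v = 0 and 6u + 8v = 96.
Solving simultaneously gives u = 16, v = 0.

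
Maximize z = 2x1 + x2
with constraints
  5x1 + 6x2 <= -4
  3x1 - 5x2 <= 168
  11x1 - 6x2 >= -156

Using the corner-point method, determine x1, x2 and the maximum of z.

x1 = 988/43, x2 = -852/43, maximum z = 1124/43

Vertices and z = 2x1 + x2:
  (988/43, -852/43) → z = 1124/43
  (-10, 23/3) → z = -37/3
  (-1788/37, -2316/37) → z = -5892/37

The binding constraints are 5x1 + 6x2 = -4 and 3x1 - 5x2 = 168.
Solving simultaneously gives x1 = 988/43, x2 = -852/43.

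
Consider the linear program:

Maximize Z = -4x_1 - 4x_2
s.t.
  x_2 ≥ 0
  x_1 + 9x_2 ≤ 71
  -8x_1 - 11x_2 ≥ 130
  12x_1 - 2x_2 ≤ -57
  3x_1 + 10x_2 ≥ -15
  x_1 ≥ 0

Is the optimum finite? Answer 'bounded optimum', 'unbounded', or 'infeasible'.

infeasible

The boundaries x_1 + 9x_2 = 71 and -8x_1 - 11x_2 = 130 meet at (-1951/61, 698/61), but that point violates x_1 ≥ 0. Every candidate vertex is excluded by some other constraint, so the feasible region is empty.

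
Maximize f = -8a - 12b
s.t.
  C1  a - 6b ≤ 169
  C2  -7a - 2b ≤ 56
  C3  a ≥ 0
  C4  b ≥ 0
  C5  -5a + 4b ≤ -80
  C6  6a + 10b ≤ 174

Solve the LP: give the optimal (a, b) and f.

Extreme points and f = -8a - 12b:
  (16, 0) → f = -128
  (29, 0) → f = -232
  (748/37, 195/37) → f = -8324/37

a = 16, b = 0, maximum f = -128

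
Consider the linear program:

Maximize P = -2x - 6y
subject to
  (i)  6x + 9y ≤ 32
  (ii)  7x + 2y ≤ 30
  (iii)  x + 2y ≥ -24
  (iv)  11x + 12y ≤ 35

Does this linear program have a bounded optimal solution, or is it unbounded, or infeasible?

Corner points and P = -2x - 6y:
  (-23/9, 142/27) → P = -238/9
  (9, -33/2) → P = 81
  (145/31, -85/62) → P = -35/31
The feasible region has finitely many vertices and no improving ray; the maximum is 81 at (9, -33/2).

bounded optimum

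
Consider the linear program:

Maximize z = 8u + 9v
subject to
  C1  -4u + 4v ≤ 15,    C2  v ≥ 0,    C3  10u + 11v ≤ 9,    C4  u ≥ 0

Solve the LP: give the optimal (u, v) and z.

Vertices and z = 8u + 9v:
  (9/10, 0) → z = 36/5
  (0, 0) → z = 0
  (0, 9/11) → z = 81/11

u = 0, v = 9/11, maximum z = 81/11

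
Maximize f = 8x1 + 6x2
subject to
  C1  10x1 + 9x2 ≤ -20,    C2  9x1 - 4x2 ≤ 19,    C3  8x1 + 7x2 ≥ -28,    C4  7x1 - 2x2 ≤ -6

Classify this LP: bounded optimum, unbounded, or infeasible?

bounded optimum

Corner points and f = 8x1 + 6x2:
  (-56, 60) → f = -88
  (-94/83, -80/83) → f = -1232/83
  (-98/65, -148/65) → f = -1672/65
The feasible region has finitely many vertices and no improving ray; the maximum is -1232/83 at (-94/83, -80/83).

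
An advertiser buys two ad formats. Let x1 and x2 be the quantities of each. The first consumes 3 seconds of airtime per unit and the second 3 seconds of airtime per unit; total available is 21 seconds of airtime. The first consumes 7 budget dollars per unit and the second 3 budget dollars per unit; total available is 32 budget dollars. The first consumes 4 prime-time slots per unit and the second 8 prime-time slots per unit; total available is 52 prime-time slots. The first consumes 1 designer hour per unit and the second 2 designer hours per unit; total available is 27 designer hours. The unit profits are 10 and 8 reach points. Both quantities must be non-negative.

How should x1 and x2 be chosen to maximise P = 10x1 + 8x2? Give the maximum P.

x1 = 11/4, x2 = 17/4, maximum P = 123/2

Extreme points and P = 10x1 + 8x2:
  (0, 0) → P = 0
  (0, 13/2) → P = 52
  (32/7, 0) → P = 320/7
  (11/4, 17/4) → P = 123/2
  (1, 6) → P = 58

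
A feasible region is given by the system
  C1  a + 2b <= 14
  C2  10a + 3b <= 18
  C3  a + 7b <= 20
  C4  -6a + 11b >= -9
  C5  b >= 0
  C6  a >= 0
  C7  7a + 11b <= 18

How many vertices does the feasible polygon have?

5

Of the 21 pairwise boundary intersections, those satisfying every inequality are:
  (225/128, 9/64)
  (144/89, 54/89)
  (3/2, 0)
  (0, 0)
  (0, 18/11)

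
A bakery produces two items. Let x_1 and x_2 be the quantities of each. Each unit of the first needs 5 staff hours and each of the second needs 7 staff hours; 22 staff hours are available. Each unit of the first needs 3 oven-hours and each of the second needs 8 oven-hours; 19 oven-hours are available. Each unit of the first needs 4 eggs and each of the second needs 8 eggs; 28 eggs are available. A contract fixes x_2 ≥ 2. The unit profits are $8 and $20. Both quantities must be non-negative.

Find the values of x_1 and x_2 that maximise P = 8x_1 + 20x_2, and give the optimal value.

x_1 = 1, x_2 = 2, maximum P = 48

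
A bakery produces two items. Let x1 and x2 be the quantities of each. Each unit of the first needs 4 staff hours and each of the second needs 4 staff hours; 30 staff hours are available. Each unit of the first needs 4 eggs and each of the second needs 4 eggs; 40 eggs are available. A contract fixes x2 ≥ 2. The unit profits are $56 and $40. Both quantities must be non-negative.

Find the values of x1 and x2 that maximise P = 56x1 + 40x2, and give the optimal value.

Vertices and P = 56x1 + 40x2:
  (0, 15/2) → P = 300
  (0, 2) → P = 80
  (11/2, 2) → P = 388

The binding constraints are 4x1 + 4x2 = 30 and x2 = 2.
Solving simultaneously gives x1 = 11/2, x2 = 2.

x1 = 11/2, x2 = 2, maximum P = 388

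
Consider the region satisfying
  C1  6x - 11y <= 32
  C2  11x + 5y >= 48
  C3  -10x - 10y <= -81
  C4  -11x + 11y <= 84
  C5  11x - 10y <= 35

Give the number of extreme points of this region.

The feasible vertices (each the meet of two boundaries and inside every other half-plane) are:
  (5/4, 137/20)
  (27/44, 33/4)
  (116/21, 541/210)
  (1225/11, 119)

4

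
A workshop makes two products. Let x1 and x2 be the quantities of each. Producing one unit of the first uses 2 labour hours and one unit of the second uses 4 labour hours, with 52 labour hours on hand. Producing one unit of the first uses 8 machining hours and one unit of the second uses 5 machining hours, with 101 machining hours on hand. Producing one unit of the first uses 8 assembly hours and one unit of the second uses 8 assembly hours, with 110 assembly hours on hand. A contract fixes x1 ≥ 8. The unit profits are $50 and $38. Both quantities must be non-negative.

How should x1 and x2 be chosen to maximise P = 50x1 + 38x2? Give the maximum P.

The optimum lies where 8x1 + 5x2 = 101 and 8x1 + 8x2 = 110.
Solving simultaneously gives x1 = 43/4, x2 = 3.

x1 = 43/4, x2 = 3, maximum P = 1303/2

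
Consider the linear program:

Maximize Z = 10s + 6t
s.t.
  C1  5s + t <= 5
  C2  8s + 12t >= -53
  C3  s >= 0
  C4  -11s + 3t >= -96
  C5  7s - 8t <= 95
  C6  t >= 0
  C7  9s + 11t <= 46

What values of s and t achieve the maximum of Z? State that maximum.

s = 9/46, t = 185/46, maximum Z = 600/23

The optimum lies where 5s + t = 5 and 9s + 11t = 46.
Solving simultaneously gives s = 9/46, t = 185/46.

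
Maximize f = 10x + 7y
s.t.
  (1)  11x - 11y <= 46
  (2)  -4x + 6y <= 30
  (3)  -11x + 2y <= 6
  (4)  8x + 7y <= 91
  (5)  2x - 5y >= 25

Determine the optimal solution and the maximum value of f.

x = -15/11, y = -61/11, maximum f = -577/11

Feasible corners and f = 10x + 7y:
  (-158/99, -52/9) → f = -5584/99
  (-15/11, -61/11) → f = -577/11
  (-80/51, -287/51) → f = -2809/51

The binding constraints are 11x - 11y = 46 and 2x - 5y = 25.
Solving simultaneously gives x = -15/11, y = -61/11.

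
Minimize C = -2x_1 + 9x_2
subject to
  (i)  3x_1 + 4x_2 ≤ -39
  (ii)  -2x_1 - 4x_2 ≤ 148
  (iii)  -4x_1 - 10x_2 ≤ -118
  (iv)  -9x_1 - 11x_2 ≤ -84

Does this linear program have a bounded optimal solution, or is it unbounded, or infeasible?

The boundaries 3x_1 + 4x_2 = -39 and -4x_1 - 10x_2 = -118 meet at (-431/7, 255/7), but that point violates -9x_1 - 11x_2 ≤ -84. Every candidate vertex is excluded by some other constraint, so the feasible region is empty.

infeasible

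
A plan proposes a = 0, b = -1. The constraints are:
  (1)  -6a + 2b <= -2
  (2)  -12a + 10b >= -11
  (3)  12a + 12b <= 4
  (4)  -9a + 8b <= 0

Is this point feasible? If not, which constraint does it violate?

(1): -2 ≤ -2 ✓
(2): -10 ≥ -11 ✓
(3): -12 ≤ 4 ✓
(4): -8 ≤ 0 ✓

feasible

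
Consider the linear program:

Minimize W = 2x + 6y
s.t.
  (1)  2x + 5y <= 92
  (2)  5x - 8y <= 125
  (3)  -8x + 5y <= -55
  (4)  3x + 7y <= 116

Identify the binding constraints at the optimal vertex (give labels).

Extreme points and W = 2x + 6y:
  (-185/39, -725/39) → W = -4720/39
  (1803/59, 205/59) → W = 4836/59
  (965/71, 763/71) → W = 6508/71

The minimum is at (-185/39, -725/39). Substituting into each constraint, equality holds for (2) and (3); the remaining constraints have slack.

(2) and (3)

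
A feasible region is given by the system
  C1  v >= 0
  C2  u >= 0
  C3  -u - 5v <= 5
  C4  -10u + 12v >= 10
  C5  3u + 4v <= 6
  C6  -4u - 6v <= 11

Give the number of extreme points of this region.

The feasible vertices (each the meet of two boundaries and inside every other half-plane) are:
  (0, 5/6)
  (0, 3/2)
  (8/19, 45/38)

3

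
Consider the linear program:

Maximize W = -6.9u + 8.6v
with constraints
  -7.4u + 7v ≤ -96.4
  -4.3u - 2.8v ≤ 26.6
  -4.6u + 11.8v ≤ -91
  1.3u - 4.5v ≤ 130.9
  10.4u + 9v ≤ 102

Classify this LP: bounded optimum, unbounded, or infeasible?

bounded optimum

Feasible corners and W = -6.9u + 8.6v:
  (598/363, -30568/2541) → W = -1458841/12705
  (12513/1378, -5749/1378) → W = -104447/1060
  (24682/2299, -59745/2299) → W = -3420564/11495
  (50565/4103, -11930/4103) → W = -902993/8206
  (1819/65, -4726/225) → W = -10931663/29250
The feasible region has finitely many vertices and no improving ray; the maximum is -104447/1060 at (12513/1378, -5749/1378).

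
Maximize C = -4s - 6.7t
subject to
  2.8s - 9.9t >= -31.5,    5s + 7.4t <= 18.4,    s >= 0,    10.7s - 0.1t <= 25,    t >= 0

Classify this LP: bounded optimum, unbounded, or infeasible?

Corner points and C = -4s - 6.7t:
  (0, 92/37) → C = -3082/185
  (1557/664, 599/664) → C = -102413/6640
  (0, 0) → C = 0
  (250/107, 0) → C = -1000/107
The feasible region has finitely many vertices and no improving ray; the maximum is 0 at (0, 0).

bounded optimum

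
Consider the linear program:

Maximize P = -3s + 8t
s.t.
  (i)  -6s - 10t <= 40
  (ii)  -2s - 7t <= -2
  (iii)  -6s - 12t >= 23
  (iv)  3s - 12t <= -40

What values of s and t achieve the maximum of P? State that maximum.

Feasible corners and P = -3s + 8t:
  (-150/11, 46/11) → P = 818/11
  (-125/6, 17/2) → P = 261/2
  (-185/18, 29/9) → P = 1019/18

s = -125/6, t = 17/2, maximum P = 261/2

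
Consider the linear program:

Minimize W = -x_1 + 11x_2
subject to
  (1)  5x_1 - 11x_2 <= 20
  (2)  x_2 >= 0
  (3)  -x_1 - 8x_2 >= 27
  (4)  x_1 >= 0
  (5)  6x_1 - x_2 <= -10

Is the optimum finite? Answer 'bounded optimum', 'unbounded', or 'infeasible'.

infeasible

The boundaries x_2 = 0 and -x_1 - 8x_2 = 27 meet at (-27, 0), but that point violates x_1 ≥ 0. Every candidate vertex is excluded by some other constraint, so the feasible region is empty.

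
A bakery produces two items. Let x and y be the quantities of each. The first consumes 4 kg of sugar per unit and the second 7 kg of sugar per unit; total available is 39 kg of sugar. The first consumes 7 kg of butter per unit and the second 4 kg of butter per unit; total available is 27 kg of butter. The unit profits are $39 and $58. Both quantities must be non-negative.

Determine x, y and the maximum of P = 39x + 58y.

Vertices and P = 39x + 58y:
  (0, 0) → P = 0
  (0, 39/7) → P = 2262/7
  (27/7, 0) → P = 1053/7
  (1, 5) → P = 329

x = 1, y = 5, maximum P = 329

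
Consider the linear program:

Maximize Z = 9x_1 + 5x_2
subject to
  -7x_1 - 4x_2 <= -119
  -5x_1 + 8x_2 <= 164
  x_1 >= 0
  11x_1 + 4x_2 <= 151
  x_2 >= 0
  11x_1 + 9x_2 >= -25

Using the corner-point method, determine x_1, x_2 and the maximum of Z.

Extreme points and Z = 9x_1 + 5x_2:
  (74/19, 1743/76) → Z = 11379/76
  (8, 63/4) → Z = 603/4
  (46/9, 853/36) → Z = 5921/36

x_1 = 46/9, x_2 = 853/36, maximum Z = 5921/36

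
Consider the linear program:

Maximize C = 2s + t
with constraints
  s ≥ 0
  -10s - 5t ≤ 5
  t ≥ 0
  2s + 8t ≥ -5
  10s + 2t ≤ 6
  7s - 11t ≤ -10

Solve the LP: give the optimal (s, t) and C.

s = 0, t = 3, maximum C = 3

Corner points and C = 2s + t:
  (0, 3) → C = 3
  (0, 10/11) → C = 10/11
  (23/62, 71/62) → C = 117/62

The optimum lies where s = 0 and 10s + 2t = 6.
Solving simultaneously gives s = 0, t = 3.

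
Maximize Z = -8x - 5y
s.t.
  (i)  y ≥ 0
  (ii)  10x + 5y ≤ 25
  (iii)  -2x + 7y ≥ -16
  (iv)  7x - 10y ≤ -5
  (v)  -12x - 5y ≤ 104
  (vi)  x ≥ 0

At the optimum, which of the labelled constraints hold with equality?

Feasible corners and Z = -8x - 5y:
  (5/3, 5/3) → Z = -65/3
  (0, 5) → Z = -25
  (0, 1/2) → Z = -5/2

The maximum is at (0, 1/2). Substituting into each constraint, equality holds for (iv) and (vi); the remaining constraints have slack.

(iv) and (vi)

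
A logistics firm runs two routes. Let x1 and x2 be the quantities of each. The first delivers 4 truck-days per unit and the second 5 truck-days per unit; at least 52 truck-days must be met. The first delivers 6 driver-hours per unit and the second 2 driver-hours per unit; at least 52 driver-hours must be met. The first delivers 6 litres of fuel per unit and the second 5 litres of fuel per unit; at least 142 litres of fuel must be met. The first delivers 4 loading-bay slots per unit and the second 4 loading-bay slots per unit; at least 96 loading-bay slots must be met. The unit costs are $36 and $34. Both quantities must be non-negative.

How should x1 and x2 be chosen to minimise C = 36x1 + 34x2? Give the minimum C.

x1 = 22, x2 = 2, minimum C = 860

Corner points and C = 36x1 + 34x2:
  (0, 142/5) → C = 4828/5
  (24, 0) → C = 864
  (22, 2) → C = 860
The feasible region is unbounded (it extends along (0, 1), (1, 0)), but C strictly increases along every unbounded feasible direction, so there is no improving ray and the minimum is attained at a vertex.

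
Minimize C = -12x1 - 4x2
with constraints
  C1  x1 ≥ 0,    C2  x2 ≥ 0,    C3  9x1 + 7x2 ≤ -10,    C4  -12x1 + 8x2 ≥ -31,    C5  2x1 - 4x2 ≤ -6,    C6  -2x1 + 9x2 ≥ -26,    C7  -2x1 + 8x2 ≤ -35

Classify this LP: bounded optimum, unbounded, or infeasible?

The boundaries -2x1 + 9x2 = -26 and -2x1 + 8x2 = -35 meet at (107/2, 9), but that point violates 9x1 + 7x2 ≤ -10. Every candidate vertex is excluded by some other constraint, so the feasible region is empty.

infeasible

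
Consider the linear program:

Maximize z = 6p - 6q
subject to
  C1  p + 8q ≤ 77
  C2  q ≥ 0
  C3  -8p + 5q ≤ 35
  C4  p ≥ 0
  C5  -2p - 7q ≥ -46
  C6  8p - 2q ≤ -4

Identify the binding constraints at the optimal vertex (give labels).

Feasible corners and z = 6p - 6q:
  (0, 46/7) → z = -276/7
  (0, 2) → z = -12
  (16/15, 94/15) → z = -156/5

The maximum is at (0, 2). Substituting into each constraint, equality holds for C4 and C6; the remaining constraints have slack.

C4 and C6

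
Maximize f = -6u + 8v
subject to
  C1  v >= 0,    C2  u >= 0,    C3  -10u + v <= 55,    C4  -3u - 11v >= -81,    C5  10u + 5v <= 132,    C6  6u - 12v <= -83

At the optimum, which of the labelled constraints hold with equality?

C2 and C4

Feasible corners and f = -6u + 8v:
  (0, 81/11) → f = 648/11
  (0, 83/12) → f = 166/3
  (59/102, 245/34) → f = 921/17

The maximum is at (0, 81/11). Substituting into each constraint, equality holds for C2 and C4; the remaining constraints have slack.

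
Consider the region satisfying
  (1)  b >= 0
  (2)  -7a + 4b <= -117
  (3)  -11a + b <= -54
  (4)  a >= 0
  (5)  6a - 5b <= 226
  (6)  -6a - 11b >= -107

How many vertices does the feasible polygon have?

Pairwise boundary intersections that survive every other constraint:
  (117/7, 0)
  (107/6, 0)
  (1715/101, 47/101)

3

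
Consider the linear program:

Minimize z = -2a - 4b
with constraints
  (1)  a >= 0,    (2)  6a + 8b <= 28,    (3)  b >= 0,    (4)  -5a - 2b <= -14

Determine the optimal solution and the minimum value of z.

a = 2, b = 2, minimum z = -12

Feasible corners and z = -2a - 4b:
  (14/3, 0) → z = -28/3
  (2, 2) → z = -12
  (14/5, 0) → z = -28/5

The binding constraints are 6a + 8b = 28 and -5a - 2b = -14.
Solving simultaneously gives a = 2, b = 2.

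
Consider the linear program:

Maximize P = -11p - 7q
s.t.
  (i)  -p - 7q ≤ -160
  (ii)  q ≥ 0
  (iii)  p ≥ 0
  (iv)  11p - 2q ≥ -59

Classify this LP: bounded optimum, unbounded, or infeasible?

bounded optimum

Vertices and P = -11p - 7q:
  (160, 0) → P = -1760
  (0, 160/7) → P = -160
  (0, 59/2) → P = -413/2
The feasible region has finitely many vertices and no improving ray; the maximum is -160 at (0, 160/7).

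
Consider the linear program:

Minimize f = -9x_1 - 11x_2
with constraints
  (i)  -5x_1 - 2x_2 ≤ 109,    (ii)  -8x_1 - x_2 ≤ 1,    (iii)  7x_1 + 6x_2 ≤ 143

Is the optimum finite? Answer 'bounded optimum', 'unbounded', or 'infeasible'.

bounded optimum

Vertices and f = -9x_1 - 11x_2:
  (107/11, -867/11) → f = 8574/11
  (-149/41, 1151/41) → f = -11320/41
The feasible region has finitely many vertices and no improving ray; the minimum is -11320/41 at (-149/41, 1151/41).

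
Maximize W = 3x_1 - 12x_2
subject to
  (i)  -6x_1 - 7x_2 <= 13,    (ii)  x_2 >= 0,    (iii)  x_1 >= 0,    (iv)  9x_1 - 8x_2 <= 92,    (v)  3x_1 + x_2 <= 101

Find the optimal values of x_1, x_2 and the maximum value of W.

Corner points and W = 3x_1 - 12x_2:
  (0, 0) → W = 0
  (92/9, 0) → W = 92/3
  (0, 101) → W = -1212
  (300/11, 211/11) → W = -1632/11

x_1 = 92/9, x_2 = 0, maximum W = 92/3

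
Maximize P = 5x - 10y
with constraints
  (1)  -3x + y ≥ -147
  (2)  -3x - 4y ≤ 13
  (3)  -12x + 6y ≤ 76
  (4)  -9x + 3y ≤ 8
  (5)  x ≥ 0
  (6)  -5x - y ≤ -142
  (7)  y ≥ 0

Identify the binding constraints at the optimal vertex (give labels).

Feasible corners and P = 5x - 10y:
  (479/3, 332) → P = -7565/3
  (49, 0) → P = 245
  (388/21, 1042/21) → P = -8480/21
  (142/5, 0) → P = 142

The maximum is at (49, 0). Substituting into each constraint, equality holds for (1) and (7); the remaining constraints have slack.

(1) and (7)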